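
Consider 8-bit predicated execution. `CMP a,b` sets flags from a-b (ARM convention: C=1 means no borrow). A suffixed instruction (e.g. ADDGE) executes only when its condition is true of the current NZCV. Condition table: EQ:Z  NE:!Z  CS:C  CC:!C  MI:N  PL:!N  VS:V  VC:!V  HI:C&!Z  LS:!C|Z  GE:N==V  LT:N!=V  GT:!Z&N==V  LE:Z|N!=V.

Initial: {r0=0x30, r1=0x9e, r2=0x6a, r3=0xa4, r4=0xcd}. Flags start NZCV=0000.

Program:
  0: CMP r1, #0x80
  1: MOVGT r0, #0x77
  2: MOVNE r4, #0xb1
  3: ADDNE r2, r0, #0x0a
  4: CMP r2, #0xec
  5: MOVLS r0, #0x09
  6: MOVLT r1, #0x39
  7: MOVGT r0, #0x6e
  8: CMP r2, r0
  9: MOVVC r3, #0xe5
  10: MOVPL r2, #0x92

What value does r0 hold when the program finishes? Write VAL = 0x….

[0] flags=0010 → (cmp)
[1] flags=0010 GT?T → r0=0x77
[2] flags=0010 NE?T → r4=0xb1
[3] flags=0010 NE?T → r2=0x81
[4] flags=1000 → (cmp)
[5] flags=1000 LS?T → r0=0x09
[6] flags=1000 LT?T → r1=0x39
[7] flags=1000 GT?F → skip
[8] flags=0011 → (cmp)
[9] flags=0011 VC?F → skip
[10] flags=0011 PL?T → r2=0x92

VAL = 0x09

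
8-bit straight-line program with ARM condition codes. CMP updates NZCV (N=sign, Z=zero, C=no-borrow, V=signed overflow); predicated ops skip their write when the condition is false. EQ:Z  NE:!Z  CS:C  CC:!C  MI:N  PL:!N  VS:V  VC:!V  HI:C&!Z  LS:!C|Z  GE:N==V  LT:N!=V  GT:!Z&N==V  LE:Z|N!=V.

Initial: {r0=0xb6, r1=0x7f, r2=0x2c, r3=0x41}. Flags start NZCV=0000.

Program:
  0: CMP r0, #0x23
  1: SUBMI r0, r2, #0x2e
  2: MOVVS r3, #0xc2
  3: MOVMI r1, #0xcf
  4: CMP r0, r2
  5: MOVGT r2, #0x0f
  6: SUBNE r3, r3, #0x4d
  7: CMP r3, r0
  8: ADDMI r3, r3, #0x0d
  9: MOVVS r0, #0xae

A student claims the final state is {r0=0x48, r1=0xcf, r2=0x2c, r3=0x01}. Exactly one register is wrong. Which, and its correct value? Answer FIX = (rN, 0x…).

[0] flags=1010 → (cmp)
[1] flags=1010 MI?T → r0=0xfe
[2] flags=1010 VS?F → skip
[3] flags=1010 MI?T → r1=0xcf
[4] flags=1010 → (cmp)
[5] flags=1010 GT?F → skip
[6] flags=1010 NE?T → r3=0xf4
[7] flags=1000 → (cmp)
[8] flags=1000 MI?T → r3=0x01
[9] flags=1000 VS?F → skip

FIX = (r0, 0xfe)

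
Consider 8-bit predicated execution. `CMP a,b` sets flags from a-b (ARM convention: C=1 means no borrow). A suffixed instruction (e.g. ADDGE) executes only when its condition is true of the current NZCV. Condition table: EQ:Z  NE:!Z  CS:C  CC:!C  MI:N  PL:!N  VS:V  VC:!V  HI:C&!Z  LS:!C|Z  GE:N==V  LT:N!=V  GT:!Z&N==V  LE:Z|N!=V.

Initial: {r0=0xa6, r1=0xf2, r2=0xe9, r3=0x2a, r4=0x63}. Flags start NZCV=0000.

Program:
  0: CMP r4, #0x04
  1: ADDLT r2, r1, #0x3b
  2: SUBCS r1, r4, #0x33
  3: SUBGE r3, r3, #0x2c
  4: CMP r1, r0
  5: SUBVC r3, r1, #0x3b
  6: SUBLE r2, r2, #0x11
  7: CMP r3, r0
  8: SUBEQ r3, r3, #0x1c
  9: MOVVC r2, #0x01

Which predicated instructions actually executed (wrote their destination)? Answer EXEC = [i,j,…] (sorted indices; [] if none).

EXEC = [2,3,9]

0: ✓ CMP  NZCV=0010
1: · ADDLT
2: ✓ SUBCS  r1←0x30
3: ✓ SUBGE  r3←0xfe
4: ✓ CMP  NZCV=1001
5: · SUBVC
6: · SUBLE
7: ✓ CMP  NZCV=0010
8: · SUBEQ
9: ✓ MOVVC  r2←0x01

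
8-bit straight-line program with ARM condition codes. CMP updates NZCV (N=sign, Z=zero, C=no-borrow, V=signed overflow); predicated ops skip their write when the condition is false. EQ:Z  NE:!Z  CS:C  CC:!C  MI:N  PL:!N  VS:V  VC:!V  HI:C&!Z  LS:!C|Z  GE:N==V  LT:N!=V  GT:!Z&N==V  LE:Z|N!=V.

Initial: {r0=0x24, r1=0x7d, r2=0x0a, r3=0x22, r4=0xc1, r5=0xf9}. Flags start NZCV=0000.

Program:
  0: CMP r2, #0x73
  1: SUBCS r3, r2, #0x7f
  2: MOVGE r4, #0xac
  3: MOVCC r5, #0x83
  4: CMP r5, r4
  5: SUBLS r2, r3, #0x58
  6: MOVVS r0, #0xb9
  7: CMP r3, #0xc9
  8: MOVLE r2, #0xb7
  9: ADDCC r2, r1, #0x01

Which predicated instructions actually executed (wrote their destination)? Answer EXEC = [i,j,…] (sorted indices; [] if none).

[0] flags=1000 → (cmp)
[1] flags=1000 CS?F → skip
[2] flags=1000 GE?F → skip
[3] flags=1000 CC?T → r5=0x83
[4] flags=1000 → (cmp)
[5] flags=1000 LS?T → r2=0xca
[6] flags=1000 VS?F → skip
[7] flags=0000 → (cmp)
[8] flags=0000 LE?F → skip
[9] flags=0000 CC?T → r2=0x7e

EXEC = [3,5,9]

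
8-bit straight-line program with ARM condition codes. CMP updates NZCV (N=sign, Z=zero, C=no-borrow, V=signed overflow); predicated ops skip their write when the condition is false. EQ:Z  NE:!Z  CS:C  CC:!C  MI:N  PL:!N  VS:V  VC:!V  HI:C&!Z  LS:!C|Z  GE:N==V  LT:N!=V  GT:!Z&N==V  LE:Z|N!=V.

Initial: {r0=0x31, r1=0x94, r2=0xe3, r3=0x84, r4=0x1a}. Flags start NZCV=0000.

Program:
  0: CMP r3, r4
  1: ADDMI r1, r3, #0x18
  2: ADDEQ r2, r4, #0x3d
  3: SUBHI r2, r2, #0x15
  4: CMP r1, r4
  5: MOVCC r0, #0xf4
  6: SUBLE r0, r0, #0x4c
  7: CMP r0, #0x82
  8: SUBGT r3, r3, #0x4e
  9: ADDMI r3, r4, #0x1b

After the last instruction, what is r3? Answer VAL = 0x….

VAL = 0x36

[0] flags=0011 → (cmp)
[1] flags=0011 MI?F → skip
[2] flags=0011 EQ?F → skip
[3] flags=0011 HI?T → r2=0xce
[4] flags=0011 → (cmp)
[5] flags=0011 CC?F → skip
[6] flags=0011 LE?T → r0=0xe5
[7] flags=0010 → (cmp)
[8] flags=0010 GT?T → r3=0x36
[9] flags=0010 MI?F → skip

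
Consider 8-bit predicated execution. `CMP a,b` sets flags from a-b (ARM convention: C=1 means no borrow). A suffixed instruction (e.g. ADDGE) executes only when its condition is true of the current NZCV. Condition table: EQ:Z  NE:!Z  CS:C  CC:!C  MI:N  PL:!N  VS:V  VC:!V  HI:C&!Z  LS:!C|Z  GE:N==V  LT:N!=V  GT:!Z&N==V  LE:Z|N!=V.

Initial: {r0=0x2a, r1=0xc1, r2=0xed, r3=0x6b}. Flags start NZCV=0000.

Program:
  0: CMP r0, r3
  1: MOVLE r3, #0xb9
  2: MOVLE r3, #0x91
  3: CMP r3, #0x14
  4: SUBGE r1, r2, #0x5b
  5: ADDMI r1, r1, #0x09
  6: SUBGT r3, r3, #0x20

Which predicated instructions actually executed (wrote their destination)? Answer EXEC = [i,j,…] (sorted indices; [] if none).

EXEC = [1,2]

[0] flags=1000 → (cmp)
[1] flags=1000 LE?T → r3=0xb9
[2] flags=1000 LE?T → r3=0x91
[3] flags=0011 → (cmp)
[4] flags=0011 GE?F → skip
[5] flags=0011 MI?F → skip
[6] flags=0011 GT?F → skip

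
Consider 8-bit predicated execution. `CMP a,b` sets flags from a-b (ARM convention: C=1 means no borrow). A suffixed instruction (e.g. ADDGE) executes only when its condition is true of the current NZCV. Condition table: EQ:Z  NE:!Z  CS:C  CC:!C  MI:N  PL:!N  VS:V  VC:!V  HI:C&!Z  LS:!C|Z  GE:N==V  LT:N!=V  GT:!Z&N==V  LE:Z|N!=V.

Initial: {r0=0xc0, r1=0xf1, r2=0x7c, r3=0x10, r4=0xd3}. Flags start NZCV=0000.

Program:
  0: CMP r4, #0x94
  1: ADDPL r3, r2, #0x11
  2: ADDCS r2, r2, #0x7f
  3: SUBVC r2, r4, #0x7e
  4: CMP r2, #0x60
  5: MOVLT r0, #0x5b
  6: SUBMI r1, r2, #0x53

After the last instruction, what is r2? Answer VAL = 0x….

[0] flags=0010 → (cmp)
[1] flags=0010 PL?T → r3=0x8d
[2] flags=0010 CS?T → r2=0xfb
[3] flags=0010 VC?T → r2=0x55
[4] flags=1000 → (cmp)
[5] flags=1000 LT?T → r0=0x5b
[6] flags=1000 MI?T → r1=0x02

VAL = 0x55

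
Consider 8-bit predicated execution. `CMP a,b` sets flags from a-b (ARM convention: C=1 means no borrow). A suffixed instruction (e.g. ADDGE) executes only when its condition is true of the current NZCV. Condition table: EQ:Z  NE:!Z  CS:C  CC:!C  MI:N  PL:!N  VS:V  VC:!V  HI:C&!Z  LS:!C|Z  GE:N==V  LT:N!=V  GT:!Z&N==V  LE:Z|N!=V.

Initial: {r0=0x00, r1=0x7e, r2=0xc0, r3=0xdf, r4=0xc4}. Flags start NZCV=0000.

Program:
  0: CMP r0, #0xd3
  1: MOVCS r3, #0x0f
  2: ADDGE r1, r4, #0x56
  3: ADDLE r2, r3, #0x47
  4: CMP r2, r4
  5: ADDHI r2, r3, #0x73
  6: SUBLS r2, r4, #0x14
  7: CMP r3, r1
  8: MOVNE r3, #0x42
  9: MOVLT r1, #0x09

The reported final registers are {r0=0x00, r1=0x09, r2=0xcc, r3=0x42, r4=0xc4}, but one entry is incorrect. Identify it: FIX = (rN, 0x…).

[0] flags=0000 → (cmp)
[1] flags=0000 CS?F → skip
[2] flags=0000 GE?T → r1=0x1a
[3] flags=0000 LE?F → skip
[4] flags=1000 → (cmp)
[5] flags=1000 HI?F → skip
[6] flags=1000 LS?T → r2=0xb0
[7] flags=1010 → (cmp)
[8] flags=1010 NE?T → r3=0x42
[9] flags=1010 LT?T → r1=0x09

FIX = (r2, 0xb0)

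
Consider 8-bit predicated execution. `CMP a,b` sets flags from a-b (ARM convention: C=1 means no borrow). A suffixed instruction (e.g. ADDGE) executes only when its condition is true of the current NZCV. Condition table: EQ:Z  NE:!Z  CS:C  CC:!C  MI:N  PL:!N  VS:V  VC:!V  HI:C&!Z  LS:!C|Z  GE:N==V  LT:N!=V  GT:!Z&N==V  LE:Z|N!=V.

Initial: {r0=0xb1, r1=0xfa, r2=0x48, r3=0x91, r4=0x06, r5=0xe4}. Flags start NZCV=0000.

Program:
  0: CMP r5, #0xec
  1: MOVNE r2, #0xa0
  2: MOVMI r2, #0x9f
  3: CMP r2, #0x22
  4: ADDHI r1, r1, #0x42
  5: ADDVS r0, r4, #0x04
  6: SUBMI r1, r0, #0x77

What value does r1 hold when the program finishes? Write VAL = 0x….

0: ✓ CMP  NZCV=1000
1: ✓ MOVNE  r2←0xa0
2: ✓ MOVMI  r2←0x9f
3: ✓ CMP  NZCV=0011
4: ✓ ADDHI  r1←0x3c
5: ✓ ADDVS  r0←0x0a
6: · SUBMI

VAL = 0x3c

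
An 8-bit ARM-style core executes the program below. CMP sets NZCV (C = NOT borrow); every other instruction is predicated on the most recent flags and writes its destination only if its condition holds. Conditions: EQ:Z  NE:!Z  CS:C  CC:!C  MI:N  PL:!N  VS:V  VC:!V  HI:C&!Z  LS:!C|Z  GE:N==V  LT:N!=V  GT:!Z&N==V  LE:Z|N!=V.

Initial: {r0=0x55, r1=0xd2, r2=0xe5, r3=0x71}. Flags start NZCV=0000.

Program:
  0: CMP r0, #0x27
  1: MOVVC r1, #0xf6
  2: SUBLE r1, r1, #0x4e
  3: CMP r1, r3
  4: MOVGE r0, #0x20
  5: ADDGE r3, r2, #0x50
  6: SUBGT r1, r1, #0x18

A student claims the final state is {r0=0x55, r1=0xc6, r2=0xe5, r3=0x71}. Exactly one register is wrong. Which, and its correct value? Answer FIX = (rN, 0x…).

FIX = (r1, 0xf6)

0: ✓ CMP  NZCV=0010
1: ✓ MOVVC  r1←0xf6
2: · SUBLE
3: ✓ CMP  NZCV=1010
4: · MOVGE
5: · ADDGE
6: · SUBGT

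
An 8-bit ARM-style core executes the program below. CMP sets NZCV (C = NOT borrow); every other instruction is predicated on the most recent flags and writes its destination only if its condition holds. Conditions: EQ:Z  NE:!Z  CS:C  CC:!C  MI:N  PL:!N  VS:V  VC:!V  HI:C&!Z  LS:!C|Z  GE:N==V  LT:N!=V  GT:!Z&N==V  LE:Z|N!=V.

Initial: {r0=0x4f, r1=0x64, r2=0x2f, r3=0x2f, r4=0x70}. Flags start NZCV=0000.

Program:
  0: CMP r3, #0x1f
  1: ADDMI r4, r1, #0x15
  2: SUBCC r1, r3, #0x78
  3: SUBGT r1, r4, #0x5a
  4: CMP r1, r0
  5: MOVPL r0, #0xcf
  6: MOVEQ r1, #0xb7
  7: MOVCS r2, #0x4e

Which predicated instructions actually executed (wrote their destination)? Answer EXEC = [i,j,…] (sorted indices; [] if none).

EXEC = [3]

[0] flags=0010 → (cmp)
[1] flags=0010 MI?F → skip
[2] flags=0010 CC?F → skip
[3] flags=0010 GT?T → r1=0x16
[4] flags=1000 → (cmp)
[5] flags=1000 PL?F → skip
[6] flags=1000 EQ?F → skip
[7] flags=1000 CS?F → skip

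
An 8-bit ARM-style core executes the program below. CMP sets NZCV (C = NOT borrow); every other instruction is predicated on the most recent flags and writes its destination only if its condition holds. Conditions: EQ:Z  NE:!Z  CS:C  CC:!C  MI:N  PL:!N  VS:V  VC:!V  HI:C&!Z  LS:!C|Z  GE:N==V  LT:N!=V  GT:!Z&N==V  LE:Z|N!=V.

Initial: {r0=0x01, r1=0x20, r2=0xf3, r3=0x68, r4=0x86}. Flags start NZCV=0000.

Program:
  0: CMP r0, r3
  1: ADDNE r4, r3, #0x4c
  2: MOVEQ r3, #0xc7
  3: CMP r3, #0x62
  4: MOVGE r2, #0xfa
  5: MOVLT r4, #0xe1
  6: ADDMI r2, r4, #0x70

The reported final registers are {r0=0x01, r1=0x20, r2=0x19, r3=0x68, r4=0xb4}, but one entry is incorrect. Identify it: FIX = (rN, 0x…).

FIX = (r2, 0xfa)

[0] flags=1000 → (cmp)
[1] flags=1000 NE?T → r4=0xb4
[2] flags=1000 EQ?F → skip
[3] flags=0010 → (cmp)
[4] flags=0010 GE?T → r2=0xfa
[5] flags=0010 LT?F → skip
[6] flags=0010 MI?F → skip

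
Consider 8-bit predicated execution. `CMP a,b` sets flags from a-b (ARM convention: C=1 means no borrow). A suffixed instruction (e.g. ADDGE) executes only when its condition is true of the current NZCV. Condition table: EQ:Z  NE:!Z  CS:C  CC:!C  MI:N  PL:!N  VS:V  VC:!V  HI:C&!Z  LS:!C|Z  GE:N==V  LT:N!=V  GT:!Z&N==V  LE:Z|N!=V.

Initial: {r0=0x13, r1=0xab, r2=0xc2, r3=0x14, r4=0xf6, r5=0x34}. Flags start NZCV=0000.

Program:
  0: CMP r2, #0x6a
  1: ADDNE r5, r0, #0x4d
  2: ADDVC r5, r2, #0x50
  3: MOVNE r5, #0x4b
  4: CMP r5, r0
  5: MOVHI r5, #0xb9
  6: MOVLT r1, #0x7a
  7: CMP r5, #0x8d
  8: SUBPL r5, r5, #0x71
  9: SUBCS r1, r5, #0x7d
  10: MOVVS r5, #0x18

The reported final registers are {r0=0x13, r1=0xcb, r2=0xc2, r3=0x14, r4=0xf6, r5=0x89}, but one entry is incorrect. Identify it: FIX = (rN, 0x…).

FIX = (r5, 0x48)

[0] flags=0011 → (cmp)
[1] flags=0011 NE?T → r5=0x60
[2] flags=0011 VC?F → skip
[3] flags=0011 NE?T → r5=0x4b
[4] flags=0010 → (cmp)
[5] flags=0010 HI?T → r5=0xb9
[6] flags=0010 LT?F → skip
[7] flags=0010 → (cmp)
[8] flags=0010 PL?T → r5=0x48
[9] flags=0010 CS?T → r1=0xcb
[10] flags=0010 VS?F → skip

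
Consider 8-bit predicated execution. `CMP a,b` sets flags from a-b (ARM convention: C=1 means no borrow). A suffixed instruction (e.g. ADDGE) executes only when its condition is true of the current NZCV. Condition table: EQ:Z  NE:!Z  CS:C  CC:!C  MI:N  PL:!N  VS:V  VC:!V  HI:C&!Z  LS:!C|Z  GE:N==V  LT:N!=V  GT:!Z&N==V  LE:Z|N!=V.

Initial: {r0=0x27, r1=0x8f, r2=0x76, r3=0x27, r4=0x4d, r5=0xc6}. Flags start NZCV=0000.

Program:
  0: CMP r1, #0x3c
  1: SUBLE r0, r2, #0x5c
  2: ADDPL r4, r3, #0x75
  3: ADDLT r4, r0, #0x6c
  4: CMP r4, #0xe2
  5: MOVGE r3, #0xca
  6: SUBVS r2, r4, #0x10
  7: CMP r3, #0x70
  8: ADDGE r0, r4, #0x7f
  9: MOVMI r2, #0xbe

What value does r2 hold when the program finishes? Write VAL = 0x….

[0] flags=0011 → (cmp)
[1] flags=0011 LE?T → r0=0x1a
[2] flags=0011 PL?T → r4=0x9c
[3] flags=0011 LT?T → r4=0x86
[4] flags=1000 → (cmp)
[5] flags=1000 GE?F → skip
[6] flags=1000 VS?F → skip
[7] flags=1000 → (cmp)
[8] flags=1000 GE?F → skip
[9] flags=1000 MI?T → r2=0xbe

VAL = 0xbe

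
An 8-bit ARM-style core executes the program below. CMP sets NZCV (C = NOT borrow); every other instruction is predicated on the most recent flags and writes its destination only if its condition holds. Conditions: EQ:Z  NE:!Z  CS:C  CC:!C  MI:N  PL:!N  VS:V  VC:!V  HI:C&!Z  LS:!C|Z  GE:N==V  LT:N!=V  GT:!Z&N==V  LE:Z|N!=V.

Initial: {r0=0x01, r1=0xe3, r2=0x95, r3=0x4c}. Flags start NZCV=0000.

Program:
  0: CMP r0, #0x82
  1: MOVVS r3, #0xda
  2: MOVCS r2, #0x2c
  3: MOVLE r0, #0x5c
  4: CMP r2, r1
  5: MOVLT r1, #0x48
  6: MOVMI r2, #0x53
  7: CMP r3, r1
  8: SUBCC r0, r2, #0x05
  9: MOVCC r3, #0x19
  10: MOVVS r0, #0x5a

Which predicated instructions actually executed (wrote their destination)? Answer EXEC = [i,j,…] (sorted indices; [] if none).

0: ✓ CMP  NZCV=0000
1: · MOVVS
2: · MOVCS
3: · MOVLE
4: ✓ CMP  NZCV=1000
5: ✓ MOVLT  r1←0x48
6: ✓ MOVMI  r2←0x53
7: ✓ CMP  NZCV=0010
8: · SUBCC
9: · MOVCC
10: · MOVVS

EXEC = [5,6]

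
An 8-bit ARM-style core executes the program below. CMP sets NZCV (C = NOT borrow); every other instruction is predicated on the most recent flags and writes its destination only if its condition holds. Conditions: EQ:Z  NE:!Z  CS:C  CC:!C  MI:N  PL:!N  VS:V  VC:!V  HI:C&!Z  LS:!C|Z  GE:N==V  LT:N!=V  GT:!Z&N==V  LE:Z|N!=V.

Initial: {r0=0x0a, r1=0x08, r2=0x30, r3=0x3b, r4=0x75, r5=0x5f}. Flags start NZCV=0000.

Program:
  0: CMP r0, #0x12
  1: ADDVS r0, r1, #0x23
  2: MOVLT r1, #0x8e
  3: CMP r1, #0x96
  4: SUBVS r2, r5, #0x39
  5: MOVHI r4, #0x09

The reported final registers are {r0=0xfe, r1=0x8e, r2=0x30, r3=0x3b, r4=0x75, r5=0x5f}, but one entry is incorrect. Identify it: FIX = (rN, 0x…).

[0] flags=1000 → (cmp)
[1] flags=1000 VS?F → skip
[2] flags=1000 LT?T → r1=0x8e
[3] flags=1000 → (cmp)
[4] flags=1000 VS?F → skip
[5] flags=1000 HI?F → skip

FIX = (r0, 0x0a)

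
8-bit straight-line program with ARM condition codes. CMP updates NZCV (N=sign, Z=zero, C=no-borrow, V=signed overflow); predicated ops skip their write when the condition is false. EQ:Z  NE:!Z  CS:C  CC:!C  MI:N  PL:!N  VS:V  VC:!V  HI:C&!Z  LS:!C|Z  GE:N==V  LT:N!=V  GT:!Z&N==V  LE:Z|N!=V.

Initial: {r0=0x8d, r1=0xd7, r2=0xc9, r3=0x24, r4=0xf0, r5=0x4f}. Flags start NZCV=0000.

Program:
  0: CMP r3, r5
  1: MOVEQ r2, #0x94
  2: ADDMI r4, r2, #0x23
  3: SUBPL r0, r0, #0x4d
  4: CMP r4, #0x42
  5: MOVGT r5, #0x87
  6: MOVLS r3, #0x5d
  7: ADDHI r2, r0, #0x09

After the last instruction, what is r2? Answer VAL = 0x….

[0] flags=1000 → (cmp)
[1] flags=1000 EQ?F → skip
[2] flags=1000 MI?T → r4=0xec
[3] flags=1000 PL?F → skip
[4] flags=1010 → (cmp)
[5] flags=1010 GT?F → skip
[6] flags=1010 LS?F → skip
[7] flags=1010 HI?T → r2=0x96

VAL = 0x96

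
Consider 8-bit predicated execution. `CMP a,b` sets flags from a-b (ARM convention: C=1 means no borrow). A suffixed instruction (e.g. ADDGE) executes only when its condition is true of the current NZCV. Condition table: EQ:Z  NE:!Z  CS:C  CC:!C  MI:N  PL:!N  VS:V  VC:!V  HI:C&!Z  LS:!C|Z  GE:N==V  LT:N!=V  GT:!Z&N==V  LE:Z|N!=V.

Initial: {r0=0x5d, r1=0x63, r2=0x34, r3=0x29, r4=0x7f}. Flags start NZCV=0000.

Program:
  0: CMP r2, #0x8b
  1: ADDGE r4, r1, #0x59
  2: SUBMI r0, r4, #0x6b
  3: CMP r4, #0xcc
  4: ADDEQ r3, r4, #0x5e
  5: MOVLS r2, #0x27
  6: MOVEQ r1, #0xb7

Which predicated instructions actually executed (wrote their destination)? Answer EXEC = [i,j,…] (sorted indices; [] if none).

EXEC = [1,2,5]

0: ✓ CMP  NZCV=1001
1: ✓ ADDGE  r4←0xbc
2: ✓ SUBMI  r0←0x51
3: ✓ CMP  NZCV=1000
4: · ADDEQ
5: ✓ MOVLS  r2←0x27
6: · MOVEQ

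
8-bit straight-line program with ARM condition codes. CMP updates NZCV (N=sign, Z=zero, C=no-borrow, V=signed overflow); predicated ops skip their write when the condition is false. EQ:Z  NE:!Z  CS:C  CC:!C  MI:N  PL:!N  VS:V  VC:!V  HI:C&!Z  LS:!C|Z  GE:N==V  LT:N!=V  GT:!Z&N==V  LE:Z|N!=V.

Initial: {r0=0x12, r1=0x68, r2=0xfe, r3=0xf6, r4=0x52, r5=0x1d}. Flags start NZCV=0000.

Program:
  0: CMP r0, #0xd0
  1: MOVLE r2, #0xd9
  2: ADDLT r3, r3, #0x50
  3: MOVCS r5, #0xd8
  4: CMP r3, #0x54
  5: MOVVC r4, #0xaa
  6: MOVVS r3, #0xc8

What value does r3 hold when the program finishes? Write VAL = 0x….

VAL = 0xf6

[0] flags=0000 → (cmp)
[1] flags=0000 LE?F → skip
[2] flags=0000 LT?F → skip
[3] flags=0000 CS?F → skip
[4] flags=1010 → (cmp)
[5] flags=1010 VC?T → r4=0xaa
[6] flags=1010 VS?F → skip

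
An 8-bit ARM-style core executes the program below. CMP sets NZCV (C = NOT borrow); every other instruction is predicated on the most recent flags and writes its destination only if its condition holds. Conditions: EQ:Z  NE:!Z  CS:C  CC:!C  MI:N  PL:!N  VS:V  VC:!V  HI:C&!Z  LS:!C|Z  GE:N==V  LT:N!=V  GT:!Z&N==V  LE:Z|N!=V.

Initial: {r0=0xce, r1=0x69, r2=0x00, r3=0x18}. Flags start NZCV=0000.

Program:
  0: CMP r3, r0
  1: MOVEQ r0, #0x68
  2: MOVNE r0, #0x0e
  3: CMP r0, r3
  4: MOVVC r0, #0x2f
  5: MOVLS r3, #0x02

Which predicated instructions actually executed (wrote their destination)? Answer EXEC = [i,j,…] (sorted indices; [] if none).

EXEC = [2,4,5]

0: ✓ CMP  NZCV=0000
1: · MOVEQ
2: ✓ MOVNE  r0←0x0e
3: ✓ CMP  NZCV=1000
4: ✓ MOVVC  r0←0x2f
5: ✓ MOVLS  r3←0x02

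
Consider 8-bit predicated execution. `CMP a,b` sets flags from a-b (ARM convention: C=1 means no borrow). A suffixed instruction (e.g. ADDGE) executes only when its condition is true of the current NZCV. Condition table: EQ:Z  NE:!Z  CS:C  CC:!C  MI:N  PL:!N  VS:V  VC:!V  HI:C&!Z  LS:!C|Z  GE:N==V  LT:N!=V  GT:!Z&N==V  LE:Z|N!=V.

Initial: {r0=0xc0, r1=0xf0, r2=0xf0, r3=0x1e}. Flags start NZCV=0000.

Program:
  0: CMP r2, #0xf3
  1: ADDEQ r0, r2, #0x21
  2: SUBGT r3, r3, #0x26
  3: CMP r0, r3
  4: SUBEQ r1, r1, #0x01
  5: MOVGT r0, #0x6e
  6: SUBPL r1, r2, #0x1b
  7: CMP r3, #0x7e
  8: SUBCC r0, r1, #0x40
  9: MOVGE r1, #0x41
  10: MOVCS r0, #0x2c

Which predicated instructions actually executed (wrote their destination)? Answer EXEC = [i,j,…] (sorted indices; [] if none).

[0] flags=1000 → (cmp)
[1] flags=1000 EQ?F → skip
[2] flags=1000 GT?F → skip
[3] flags=1010 → (cmp)
[4] flags=1010 EQ?F → skip
[5] flags=1010 GT?F → skip
[6] flags=1010 PL?F → skip
[7] flags=1000 → (cmp)
[8] flags=1000 CC?T → r0=0xb0
[9] flags=1000 GE?F → skip
[10] flags=1000 CS?F → skip

EXEC = [8]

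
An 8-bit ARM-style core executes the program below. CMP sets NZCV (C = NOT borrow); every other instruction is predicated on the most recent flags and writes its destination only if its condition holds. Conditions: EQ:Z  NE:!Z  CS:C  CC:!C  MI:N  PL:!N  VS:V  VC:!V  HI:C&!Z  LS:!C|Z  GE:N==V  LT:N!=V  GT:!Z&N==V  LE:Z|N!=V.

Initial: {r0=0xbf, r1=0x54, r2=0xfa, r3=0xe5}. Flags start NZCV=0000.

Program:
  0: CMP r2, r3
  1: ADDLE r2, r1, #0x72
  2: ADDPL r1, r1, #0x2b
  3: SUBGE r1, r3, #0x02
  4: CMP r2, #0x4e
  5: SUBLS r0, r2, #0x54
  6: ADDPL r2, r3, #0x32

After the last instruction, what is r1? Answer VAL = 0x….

0: ✓ CMP  NZCV=0010
1: · ADDLE
2: ✓ ADDPL  r1←0x7f
3: ✓ SUBGE  r1←0xe3
4: ✓ CMP  NZCV=1010
5: · SUBLS
6: · ADDPL

VAL = 0xe3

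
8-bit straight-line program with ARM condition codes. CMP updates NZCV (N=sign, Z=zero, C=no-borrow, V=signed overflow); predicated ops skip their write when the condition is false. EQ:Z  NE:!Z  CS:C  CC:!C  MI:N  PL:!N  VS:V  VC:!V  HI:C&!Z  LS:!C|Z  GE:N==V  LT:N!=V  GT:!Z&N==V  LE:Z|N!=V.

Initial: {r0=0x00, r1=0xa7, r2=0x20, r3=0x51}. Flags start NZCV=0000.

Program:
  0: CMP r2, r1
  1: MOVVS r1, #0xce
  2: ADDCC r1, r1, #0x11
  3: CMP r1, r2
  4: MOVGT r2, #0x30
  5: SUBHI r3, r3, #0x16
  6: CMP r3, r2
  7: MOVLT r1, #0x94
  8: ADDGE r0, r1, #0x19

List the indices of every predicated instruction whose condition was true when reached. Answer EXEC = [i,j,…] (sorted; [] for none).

0: ✓ CMP  NZCV=0000
1: · MOVVS
2: ✓ ADDCC  r1←0xb8
3: ✓ CMP  NZCV=1010
4: · MOVGT
5: ✓ SUBHI  r3←0x3b
6: ✓ CMP  NZCV=0010
7: · MOVLT
8: ✓ ADDGE  r0←0xd1

EXEC = [2,5,8]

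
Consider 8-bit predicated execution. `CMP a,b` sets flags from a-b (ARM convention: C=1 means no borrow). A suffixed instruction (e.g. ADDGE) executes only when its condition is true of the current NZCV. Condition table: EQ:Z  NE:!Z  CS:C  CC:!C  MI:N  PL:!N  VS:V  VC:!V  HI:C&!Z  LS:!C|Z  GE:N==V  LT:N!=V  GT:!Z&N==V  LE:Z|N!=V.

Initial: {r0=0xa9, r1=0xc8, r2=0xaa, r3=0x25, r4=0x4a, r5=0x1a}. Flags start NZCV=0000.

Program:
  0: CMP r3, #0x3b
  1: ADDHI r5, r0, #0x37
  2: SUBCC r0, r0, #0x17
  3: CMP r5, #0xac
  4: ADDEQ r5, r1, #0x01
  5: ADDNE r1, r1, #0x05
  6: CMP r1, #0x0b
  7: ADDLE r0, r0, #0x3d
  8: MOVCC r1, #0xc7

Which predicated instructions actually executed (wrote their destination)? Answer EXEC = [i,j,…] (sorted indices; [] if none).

EXEC = [2,5,7]

0: ✓ CMP  NZCV=1000
1: · ADDHI
2: ✓ SUBCC  r0←0x92
3: ✓ CMP  NZCV=0000
4: · ADDEQ
5: ✓ ADDNE  r1←0xcd
6: ✓ CMP  NZCV=1010
7: ✓ ADDLE  r0←0xcf
8: · MOVCC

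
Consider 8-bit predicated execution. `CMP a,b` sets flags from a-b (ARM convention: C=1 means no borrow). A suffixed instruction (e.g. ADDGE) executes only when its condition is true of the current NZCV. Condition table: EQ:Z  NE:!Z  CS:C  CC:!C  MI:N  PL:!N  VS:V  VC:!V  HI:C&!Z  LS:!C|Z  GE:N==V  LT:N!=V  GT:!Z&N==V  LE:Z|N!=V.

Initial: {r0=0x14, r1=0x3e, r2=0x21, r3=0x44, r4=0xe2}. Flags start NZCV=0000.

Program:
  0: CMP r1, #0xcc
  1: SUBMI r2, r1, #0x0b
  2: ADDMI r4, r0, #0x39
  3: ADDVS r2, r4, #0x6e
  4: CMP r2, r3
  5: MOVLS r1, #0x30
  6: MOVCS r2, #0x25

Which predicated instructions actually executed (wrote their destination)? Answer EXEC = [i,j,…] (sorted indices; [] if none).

EXEC = [5]

0: ✓ CMP  NZCV=0000
1: · SUBMI
2: · ADDMI
3: · ADDVS
4: ✓ CMP  NZCV=1000
5: ✓ MOVLS  r1←0x30
6: · MOVCS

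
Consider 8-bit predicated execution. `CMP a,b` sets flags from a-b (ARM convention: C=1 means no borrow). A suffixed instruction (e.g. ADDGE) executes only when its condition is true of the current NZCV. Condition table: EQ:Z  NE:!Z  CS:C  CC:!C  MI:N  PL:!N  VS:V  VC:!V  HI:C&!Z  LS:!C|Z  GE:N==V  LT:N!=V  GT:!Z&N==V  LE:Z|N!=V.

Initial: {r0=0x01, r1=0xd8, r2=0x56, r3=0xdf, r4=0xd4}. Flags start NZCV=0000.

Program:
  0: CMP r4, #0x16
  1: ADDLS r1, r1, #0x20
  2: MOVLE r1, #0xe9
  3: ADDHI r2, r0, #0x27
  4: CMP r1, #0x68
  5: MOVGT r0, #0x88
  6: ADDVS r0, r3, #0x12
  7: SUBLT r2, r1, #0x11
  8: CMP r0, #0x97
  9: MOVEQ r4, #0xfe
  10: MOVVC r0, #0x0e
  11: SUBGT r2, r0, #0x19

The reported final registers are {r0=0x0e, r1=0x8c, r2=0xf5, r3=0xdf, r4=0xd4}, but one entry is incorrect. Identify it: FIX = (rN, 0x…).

FIX = (r1, 0xe9)

[0] flags=1010 → (cmp)
[1] flags=1010 LS?F → skip
[2] flags=1010 LE?T → r1=0xe9
[3] flags=1010 HI?T → r2=0x28
[4] flags=1010 → (cmp)
[5] flags=1010 GT?F → skip
[6] flags=1010 VS?F → skip
[7] flags=1010 LT?T → r2=0xd8
[8] flags=0000 → (cmp)
[9] flags=0000 EQ?F → skip
[10] flags=0000 VC?T → r0=0x0e
[11] flags=0000 GT?T → r2=0xf5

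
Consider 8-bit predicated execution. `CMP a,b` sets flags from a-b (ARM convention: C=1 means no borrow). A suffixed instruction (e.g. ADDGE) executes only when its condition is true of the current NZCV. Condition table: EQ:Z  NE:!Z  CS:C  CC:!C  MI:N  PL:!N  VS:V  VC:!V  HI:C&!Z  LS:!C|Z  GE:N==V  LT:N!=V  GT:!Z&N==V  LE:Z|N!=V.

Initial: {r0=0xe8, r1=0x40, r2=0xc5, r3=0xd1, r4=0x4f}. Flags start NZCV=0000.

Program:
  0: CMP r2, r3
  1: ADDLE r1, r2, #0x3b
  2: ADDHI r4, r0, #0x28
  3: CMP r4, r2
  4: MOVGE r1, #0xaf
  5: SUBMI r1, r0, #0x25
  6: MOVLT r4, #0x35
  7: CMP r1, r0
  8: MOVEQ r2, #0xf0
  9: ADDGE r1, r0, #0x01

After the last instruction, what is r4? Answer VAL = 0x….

0: ✓ CMP  NZCV=1000
1: ✓ ADDLE  r1←0x00
2: · ADDHI
3: ✓ CMP  NZCV=1001
4: ✓ MOVGE  r1←0xaf
5: ✓ SUBMI  r1←0xc3
6: · MOVLT
7: ✓ CMP  NZCV=1000
8: · MOVEQ
9: · ADDGE

VAL = 0x4f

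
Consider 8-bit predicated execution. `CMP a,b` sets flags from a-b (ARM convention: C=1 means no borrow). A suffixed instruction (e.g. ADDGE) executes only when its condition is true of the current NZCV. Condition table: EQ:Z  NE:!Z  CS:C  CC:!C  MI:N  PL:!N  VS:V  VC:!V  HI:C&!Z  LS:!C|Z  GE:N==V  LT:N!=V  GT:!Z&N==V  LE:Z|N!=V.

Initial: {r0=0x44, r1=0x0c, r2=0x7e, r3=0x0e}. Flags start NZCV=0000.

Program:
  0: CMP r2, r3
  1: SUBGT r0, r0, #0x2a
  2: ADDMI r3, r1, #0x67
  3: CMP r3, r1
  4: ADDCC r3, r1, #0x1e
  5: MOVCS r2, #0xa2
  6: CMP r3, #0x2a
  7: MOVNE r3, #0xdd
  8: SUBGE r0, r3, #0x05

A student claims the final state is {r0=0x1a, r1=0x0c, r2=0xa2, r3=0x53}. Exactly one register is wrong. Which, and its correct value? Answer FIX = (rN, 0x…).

[0] flags=0010 → (cmp)
[1] flags=0010 GT?T → r0=0x1a
[2] flags=0010 MI?F → skip
[3] flags=0010 → (cmp)
[4] flags=0010 CC?F → skip
[5] flags=0010 CS?T → r2=0xa2
[6] flags=1000 → (cmp)
[7] flags=1000 NE?T → r3=0xdd
[8] flags=1000 GE?F → skip

FIX = (r3, 0xdd)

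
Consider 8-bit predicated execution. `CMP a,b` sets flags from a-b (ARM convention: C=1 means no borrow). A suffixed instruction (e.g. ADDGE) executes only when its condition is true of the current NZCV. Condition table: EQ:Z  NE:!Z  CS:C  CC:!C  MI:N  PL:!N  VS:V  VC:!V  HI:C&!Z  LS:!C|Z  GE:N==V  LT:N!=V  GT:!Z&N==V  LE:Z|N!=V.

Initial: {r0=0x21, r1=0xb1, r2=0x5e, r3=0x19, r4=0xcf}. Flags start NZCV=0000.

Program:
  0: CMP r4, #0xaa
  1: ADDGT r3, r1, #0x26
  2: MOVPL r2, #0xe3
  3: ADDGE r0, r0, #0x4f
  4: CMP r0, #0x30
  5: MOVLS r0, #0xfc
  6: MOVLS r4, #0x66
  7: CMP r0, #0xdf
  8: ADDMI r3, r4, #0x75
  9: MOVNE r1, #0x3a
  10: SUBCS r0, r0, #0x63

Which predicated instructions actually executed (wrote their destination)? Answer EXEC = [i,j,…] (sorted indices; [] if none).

0: ✓ CMP  NZCV=0010
1: ✓ ADDGT  r3←0xd7
2: ✓ MOVPL  r2←0xe3
3: ✓ ADDGE  r0←0x70
4: ✓ CMP  NZCV=0010
5: · MOVLS
6: · MOVLS
7: ✓ CMP  NZCV=1001
8: ✓ ADDMI  r3←0x44
9: ✓ MOVNE  r1←0x3a
10: · SUBCS

EXEC = [1,2,3,8,9]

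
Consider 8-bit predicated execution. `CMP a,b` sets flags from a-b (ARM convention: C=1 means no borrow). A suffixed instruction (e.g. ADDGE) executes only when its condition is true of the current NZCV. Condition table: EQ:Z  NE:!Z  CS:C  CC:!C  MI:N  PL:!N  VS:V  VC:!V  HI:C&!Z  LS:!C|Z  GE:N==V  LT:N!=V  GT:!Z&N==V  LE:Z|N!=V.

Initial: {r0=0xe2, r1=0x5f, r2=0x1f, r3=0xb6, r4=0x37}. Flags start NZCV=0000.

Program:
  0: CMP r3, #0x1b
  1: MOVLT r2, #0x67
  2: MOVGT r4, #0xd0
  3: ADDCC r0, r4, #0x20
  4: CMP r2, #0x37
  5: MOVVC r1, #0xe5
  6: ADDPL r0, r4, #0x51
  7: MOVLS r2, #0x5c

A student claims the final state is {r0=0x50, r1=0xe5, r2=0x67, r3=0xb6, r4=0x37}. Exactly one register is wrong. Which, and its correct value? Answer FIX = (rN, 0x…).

FIX = (r0, 0x88)

0: ✓ CMP  NZCV=1010
1: ✓ MOVLT  r2←0x67
2: · MOVGT
3: · ADDCC
4: ✓ CMP  NZCV=0010
5: ✓ MOVVC  r1←0xe5
6: ✓ ADDPL  r0←0x88
7: · MOVLS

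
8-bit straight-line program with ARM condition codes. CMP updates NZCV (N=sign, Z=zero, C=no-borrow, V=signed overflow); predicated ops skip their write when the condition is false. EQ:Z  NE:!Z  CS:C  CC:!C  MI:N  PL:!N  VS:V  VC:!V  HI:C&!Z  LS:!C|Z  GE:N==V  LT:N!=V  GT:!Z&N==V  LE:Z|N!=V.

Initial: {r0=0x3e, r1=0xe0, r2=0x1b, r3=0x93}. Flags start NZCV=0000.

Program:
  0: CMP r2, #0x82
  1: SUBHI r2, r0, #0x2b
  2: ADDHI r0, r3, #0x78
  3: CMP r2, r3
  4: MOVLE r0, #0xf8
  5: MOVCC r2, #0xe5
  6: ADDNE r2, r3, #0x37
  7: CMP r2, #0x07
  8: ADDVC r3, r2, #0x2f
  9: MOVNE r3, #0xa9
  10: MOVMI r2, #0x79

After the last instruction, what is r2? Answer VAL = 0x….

VAL = 0x79

0: ✓ CMP  NZCV=1001
1: · SUBHI
2: · ADDHI
3: ✓ CMP  NZCV=1001
4: · MOVLE
5: ✓ MOVCC  r2←0xe5
6: ✓ ADDNE  r2←0xca
7: ✓ CMP  NZCV=1010
8: ✓ ADDVC  r3←0xf9
9: ✓ MOVNE  r3←0xa9
10: ✓ MOVMI  r2←0x79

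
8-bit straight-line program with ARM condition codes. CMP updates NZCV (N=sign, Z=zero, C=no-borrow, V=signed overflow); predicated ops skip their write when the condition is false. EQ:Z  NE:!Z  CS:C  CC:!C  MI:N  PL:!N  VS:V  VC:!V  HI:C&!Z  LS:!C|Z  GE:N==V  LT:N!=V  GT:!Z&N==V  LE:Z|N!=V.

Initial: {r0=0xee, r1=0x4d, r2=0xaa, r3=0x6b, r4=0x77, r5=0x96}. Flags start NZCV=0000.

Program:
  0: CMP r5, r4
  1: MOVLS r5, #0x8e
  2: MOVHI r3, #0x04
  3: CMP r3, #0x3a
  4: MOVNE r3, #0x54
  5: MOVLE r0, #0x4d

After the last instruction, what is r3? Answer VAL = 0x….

0: ✓ CMP  NZCV=0011
1: · MOVLS
2: ✓ MOVHI  r3←0x04
3: ✓ CMP  NZCV=1000
4: ✓ MOVNE  r3←0x54
5: ✓ MOVLE  r0←0x4d

VAL = 0x54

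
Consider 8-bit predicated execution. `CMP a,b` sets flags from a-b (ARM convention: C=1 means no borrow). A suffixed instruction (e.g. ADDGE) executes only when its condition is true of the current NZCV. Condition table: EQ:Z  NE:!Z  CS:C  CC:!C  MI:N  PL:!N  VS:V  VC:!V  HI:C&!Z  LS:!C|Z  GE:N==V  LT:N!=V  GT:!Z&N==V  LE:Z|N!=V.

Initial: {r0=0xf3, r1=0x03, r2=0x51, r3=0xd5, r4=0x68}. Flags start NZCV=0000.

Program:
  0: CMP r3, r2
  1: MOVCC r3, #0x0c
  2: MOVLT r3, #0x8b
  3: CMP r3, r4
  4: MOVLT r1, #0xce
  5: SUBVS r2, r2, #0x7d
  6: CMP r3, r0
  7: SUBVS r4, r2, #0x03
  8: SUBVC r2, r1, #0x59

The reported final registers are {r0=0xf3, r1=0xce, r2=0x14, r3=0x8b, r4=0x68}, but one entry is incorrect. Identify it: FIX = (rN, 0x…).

FIX = (r2, 0x75)

[0] flags=1010 → (cmp)
[1] flags=1010 CC?F → skip
[2] flags=1010 LT?T → r3=0x8b
[3] flags=0011 → (cmp)
[4] flags=0011 LT?T → r1=0xce
[5] flags=0011 VS?T → r2=0xd4
[6] flags=1000 → (cmp)
[7] flags=1000 VS?F → skip
[8] flags=1000 VC?T → r2=0x75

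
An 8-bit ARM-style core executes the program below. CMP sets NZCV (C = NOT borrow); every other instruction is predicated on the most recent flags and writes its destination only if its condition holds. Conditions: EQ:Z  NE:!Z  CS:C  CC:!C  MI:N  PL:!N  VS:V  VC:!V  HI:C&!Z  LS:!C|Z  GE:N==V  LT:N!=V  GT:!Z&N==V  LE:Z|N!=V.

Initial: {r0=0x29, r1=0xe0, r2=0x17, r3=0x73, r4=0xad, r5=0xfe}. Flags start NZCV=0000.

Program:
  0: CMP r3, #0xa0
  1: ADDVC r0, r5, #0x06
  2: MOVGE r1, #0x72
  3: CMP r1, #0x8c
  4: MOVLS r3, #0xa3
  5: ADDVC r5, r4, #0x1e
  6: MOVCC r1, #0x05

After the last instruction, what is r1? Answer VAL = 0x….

VAL = 0x05

[0] flags=1001 → (cmp)
[1] flags=1001 VC?F → skip
[2] flags=1001 GE?T → r1=0x72
[3] flags=1001 → (cmp)
[4] flags=1001 LS?T → r3=0xa3
[5] flags=1001 VC?F → skip
[6] flags=1001 CC?T → r1=0x05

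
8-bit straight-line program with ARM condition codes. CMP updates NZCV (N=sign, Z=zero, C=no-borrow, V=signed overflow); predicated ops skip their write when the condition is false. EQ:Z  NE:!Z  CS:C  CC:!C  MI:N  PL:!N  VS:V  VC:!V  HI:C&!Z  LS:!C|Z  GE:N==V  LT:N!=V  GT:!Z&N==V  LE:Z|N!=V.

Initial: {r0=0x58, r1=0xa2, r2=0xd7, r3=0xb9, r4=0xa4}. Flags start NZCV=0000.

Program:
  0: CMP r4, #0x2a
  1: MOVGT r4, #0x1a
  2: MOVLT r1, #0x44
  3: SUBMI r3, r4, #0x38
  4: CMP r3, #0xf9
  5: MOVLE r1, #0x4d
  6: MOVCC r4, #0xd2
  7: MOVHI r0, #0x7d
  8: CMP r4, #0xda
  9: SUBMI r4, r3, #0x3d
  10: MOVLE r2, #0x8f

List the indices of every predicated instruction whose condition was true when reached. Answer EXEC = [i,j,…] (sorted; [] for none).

0: ✓ CMP  NZCV=0011
1: · MOVGT
2: ✓ MOVLT  r1←0x44
3: · SUBMI
4: ✓ CMP  NZCV=1000
5: ✓ MOVLE  r1←0x4d
6: ✓ MOVCC  r4←0xd2
7: · MOVHI
8: ✓ CMP  NZCV=1000
9: ✓ SUBMI  r4←0x7c
10: ✓ MOVLE  r2←0x8f

EXEC = [2,5,6,9,10]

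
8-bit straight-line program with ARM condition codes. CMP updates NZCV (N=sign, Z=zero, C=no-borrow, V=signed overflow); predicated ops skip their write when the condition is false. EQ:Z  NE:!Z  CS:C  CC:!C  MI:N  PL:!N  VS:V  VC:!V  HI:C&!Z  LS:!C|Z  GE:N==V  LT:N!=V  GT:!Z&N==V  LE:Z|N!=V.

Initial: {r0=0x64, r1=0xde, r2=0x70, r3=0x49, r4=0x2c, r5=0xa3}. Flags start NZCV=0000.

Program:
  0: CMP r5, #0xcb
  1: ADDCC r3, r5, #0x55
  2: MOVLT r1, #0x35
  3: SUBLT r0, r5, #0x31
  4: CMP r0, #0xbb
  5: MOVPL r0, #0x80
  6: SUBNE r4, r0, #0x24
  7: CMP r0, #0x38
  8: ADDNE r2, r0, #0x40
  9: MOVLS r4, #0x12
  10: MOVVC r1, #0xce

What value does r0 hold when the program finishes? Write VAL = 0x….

VAL = 0x72

[0] flags=1000 → (cmp)
[1] flags=1000 CC?T → r3=0xf8
[2] flags=1000 LT?T → r1=0x35
[3] flags=1000 LT?T → r0=0x72
[4] flags=1001 → (cmp)
[5] flags=1001 PL?F → skip
[6] flags=1001 NE?T → r4=0x4e
[7] flags=0010 → (cmp)
[8] flags=0010 NE?T → r2=0xb2
[9] flags=0010 LS?F → skip
[10] flags=0010 VC?T → r1=0xce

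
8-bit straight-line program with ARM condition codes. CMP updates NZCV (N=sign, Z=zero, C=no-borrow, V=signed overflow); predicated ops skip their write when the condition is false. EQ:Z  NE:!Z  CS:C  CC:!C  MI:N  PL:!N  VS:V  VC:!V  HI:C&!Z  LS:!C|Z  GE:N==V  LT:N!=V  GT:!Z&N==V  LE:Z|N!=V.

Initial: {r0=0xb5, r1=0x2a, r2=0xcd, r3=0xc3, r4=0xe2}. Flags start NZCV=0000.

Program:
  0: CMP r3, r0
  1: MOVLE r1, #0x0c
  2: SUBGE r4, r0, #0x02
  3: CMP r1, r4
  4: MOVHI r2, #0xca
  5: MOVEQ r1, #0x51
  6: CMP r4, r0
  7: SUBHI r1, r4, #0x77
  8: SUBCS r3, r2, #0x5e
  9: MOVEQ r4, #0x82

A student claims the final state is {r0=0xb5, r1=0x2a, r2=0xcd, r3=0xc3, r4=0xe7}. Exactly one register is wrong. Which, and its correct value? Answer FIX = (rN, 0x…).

FIX = (r4, 0xb3)

[0] flags=0010 → (cmp)
[1] flags=0010 LE?F → skip
[2] flags=0010 GE?T → r4=0xb3
[3] flags=0000 → (cmp)
[4] flags=0000 HI?F → skip
[5] flags=0000 EQ?F → skip
[6] flags=1000 → (cmp)
[7] flags=1000 HI?F → skip
[8] flags=1000 CS?F → skip
[9] flags=1000 EQ?F → skip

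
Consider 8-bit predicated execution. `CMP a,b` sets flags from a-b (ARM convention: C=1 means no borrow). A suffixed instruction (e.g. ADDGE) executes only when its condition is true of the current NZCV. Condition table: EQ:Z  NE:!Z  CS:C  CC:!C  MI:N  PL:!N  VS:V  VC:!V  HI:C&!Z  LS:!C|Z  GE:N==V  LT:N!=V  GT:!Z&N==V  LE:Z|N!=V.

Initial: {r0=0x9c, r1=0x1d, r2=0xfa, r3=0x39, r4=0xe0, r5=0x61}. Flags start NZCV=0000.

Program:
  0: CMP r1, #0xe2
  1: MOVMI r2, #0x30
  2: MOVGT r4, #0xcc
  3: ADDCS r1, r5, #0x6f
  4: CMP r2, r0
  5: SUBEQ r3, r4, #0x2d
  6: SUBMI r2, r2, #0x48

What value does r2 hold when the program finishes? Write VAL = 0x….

0: ✓ CMP  NZCV=0000
1: · MOVMI
2: ✓ MOVGT  r4←0xcc
3: · ADDCS
4: ✓ CMP  NZCV=0010
5: · SUBEQ
6: · SUBMI

VAL = 0xfa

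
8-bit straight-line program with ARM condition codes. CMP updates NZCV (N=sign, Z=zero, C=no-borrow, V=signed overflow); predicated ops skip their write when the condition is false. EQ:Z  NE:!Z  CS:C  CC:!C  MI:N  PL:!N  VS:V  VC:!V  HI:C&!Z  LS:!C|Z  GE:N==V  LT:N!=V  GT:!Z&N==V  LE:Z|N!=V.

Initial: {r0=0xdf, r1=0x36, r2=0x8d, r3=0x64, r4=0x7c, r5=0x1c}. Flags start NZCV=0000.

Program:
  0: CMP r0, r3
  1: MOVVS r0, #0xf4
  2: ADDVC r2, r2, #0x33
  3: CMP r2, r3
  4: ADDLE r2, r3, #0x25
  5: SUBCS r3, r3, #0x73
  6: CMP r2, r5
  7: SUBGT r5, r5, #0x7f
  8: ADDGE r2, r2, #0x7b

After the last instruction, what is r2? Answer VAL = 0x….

VAL = 0x89

[0] flags=0011 → (cmp)
[1] flags=0011 VS?T → r0=0xf4
[2] flags=0011 VC?F → skip
[3] flags=0011 → (cmp)
[4] flags=0011 LE?T → r2=0x89
[5] flags=0011 CS?T → r3=0xf1
[6] flags=0011 → (cmp)
[7] flags=0011 GT?F → skip
[8] flags=0011 GE?F → skip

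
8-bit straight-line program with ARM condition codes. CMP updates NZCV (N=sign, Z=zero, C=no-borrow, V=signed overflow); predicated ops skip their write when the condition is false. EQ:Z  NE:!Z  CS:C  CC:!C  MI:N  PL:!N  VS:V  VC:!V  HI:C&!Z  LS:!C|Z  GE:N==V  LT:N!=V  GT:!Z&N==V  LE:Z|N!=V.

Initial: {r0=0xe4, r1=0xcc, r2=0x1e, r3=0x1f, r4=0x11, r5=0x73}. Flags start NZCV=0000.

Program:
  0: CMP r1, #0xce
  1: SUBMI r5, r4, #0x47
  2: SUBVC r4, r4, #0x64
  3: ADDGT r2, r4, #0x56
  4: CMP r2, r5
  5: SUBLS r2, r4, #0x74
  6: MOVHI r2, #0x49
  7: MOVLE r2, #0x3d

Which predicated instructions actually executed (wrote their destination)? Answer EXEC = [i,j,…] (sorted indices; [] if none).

EXEC = [1,2,5]

0: ✓ CMP  NZCV=1000
1: ✓ SUBMI  r5←0xca
2: ✓ SUBVC  r4←0xad
3: · ADDGT
4: ✓ CMP  NZCV=0000
5: ✓ SUBLS  r2←0x39
6: · MOVHI
7: · MOVLE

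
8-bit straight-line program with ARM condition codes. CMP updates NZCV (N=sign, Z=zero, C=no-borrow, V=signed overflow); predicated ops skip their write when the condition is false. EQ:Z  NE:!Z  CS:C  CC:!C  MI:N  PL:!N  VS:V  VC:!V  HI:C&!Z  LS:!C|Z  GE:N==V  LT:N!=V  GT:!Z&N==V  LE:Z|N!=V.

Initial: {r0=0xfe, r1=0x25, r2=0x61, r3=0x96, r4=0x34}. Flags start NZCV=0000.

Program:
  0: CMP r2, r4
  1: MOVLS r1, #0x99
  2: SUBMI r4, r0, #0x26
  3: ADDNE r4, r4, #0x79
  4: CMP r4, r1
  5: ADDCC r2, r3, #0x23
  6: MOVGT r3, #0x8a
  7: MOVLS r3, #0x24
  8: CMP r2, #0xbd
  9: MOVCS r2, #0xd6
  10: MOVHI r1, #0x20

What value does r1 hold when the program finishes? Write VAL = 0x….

VAL = 0x25

0: ✓ CMP  NZCV=0010
1: · MOVLS
2: · SUBMI
3: ✓ ADDNE  r4←0xad
4: ✓ CMP  NZCV=1010
5: · ADDCC
6: · MOVGT
7: · MOVLS
8: ✓ CMP  NZCV=1001
9: · MOVCS
10: · MOVHI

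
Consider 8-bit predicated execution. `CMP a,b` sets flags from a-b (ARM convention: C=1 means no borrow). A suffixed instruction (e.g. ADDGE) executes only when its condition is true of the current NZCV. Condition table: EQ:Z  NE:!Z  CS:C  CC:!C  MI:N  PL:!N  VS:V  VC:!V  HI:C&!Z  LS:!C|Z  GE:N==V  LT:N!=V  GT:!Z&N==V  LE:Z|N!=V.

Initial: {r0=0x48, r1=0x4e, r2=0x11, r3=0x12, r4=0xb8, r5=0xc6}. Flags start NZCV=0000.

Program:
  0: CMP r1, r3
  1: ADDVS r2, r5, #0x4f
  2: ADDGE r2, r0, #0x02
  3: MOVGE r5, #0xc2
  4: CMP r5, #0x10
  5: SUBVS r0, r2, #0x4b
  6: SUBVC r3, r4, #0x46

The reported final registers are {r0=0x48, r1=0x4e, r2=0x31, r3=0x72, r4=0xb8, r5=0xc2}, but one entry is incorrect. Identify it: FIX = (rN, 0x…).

FIX = (r2, 0x4a)

0: ✓ CMP  NZCV=0010
1: · ADDVS
2: ✓ ADDGE  r2←0x4a
3: ✓ MOVGE  r5←0xc2
4: ✓ CMP  NZCV=1010
5: · SUBVS
6: ✓ SUBVC  r3←0x72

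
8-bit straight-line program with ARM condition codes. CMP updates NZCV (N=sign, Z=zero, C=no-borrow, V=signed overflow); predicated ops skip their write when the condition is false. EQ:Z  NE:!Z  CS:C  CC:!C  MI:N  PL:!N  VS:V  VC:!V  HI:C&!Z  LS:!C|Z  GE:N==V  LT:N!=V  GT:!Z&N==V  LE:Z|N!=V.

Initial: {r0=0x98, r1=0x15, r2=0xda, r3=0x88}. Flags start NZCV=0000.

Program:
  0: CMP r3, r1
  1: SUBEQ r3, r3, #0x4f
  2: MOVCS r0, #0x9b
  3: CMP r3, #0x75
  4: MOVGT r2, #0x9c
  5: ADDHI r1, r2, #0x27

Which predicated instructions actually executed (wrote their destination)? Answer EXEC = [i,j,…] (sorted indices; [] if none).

[0] flags=0011 → (cmp)
[1] flags=0011 EQ?F → skip
[2] flags=0011 CS?T → r0=0x9b
[3] flags=0011 → (cmp)
[4] flags=0011 GT?F → skip
[5] flags=0011 HI?T → r1=0x01

EXEC = [2,5]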